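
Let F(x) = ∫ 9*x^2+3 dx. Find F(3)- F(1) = 84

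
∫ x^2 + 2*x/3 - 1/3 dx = x^3/3 + x^2/3 - x/3 + C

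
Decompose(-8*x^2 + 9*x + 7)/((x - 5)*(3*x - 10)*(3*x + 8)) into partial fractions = -665/(1242*(3*x + 8)) + 467/(270*(3*x - 10)) - 148/(115*(x - 5))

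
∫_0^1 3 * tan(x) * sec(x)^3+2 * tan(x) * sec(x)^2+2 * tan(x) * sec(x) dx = -4 + sec(1)^2 + 2*sec(1) + sec(1)^3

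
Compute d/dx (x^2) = 2*x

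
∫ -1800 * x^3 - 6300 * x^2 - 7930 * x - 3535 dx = -450*x^4 - 2100*x^3 - 3965*x^2 - 3535*x + C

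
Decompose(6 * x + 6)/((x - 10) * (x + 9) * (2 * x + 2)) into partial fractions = -3/(19*(x + 9)) + 3/(19*(x - 10))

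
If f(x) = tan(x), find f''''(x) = 24*tan(x)^5 + 40*tan(x)^3 + 16*tan(x)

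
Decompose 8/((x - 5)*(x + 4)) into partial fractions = -8/(9*(x + 4)) + 8/(9*(x - 5))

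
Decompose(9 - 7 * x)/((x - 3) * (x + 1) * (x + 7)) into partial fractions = 29/(30*(x + 7)) - 2/(3*(x + 1)) - 3/(10*(x - 3))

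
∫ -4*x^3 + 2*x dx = -x^4 + x^2 + C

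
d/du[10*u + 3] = 10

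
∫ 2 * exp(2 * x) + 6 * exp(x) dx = (exp(x) + 3)^2 + C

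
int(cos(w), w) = sin(w) + C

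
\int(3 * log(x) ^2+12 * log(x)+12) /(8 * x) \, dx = (log(x) + 2)^3/8 + C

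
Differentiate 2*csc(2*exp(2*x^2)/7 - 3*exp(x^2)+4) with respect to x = 8*x*(3 - 4*exp(x^2)/7)*exp(x^2)*cos(2*exp(2*x^2)/7 - 3*exp(x^2) + 4)/(1 - cos(2*(2*exp(2*x^2)/7 - 3*exp(x^2) + 4)))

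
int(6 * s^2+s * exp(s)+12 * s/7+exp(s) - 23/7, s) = s*(14*s^2 + 6*s + 7*exp(s) - 23)/7 + C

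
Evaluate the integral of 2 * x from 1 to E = -1 + exp(2)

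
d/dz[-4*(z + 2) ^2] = -8*z - 16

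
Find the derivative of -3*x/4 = -3/4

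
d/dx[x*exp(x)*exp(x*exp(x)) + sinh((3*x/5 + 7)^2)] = x^2*exp(x*exp(x) + 2*x) + x*exp(x*exp(x) + x) + x*exp(x*exp(x) + 2*x) + 18*x*cosh(9*x^2/25 + 42*x/5 + 49)/25 + exp(x*exp(x) + x) + 42*cosh(9*x^2/25 + 42*x/5 + 49)/5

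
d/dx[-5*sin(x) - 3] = -5*cos(x)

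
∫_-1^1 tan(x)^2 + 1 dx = 2*tan(1)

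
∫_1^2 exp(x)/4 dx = -E/4 + exp(2)/4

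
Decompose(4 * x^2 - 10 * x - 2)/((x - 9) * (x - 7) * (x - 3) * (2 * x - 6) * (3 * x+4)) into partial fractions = 747/(130975*(3*x + 4)) + 575/(24336*(x - 3)) + 1/(156*(x - 3)^2) - 31/(400*(x - 7)) + 29/(558*(x - 9))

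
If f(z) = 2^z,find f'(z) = 2^z*log(2)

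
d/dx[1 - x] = -1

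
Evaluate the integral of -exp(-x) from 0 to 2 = -1 + exp(-2)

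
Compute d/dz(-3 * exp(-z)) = 3*exp(-z)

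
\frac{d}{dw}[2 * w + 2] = 2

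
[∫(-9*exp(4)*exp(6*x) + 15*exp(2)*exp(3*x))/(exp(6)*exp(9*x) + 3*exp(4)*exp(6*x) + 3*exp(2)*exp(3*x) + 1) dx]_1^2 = -5*exp(5)/(1 + exp(5)) - 4*exp(16)/(1 + exp(8))^2 + 4*exp(10)/(1 + exp(5))^2 + 5*exp(8)/(1 + exp(8))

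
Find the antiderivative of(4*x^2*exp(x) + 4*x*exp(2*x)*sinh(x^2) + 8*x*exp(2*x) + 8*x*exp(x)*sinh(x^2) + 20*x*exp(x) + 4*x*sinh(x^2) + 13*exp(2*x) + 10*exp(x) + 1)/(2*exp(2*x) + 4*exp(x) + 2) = ((exp(x) + 1)*(x + 2*cosh(x^2) + 8) + 4*(x^2 + 3*x - 1)*exp(x))/(2*(exp(x) + 1)) + C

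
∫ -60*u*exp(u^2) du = -30*exp(u^2) + C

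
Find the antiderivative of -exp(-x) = exp(-x) + C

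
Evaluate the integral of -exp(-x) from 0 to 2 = -1 + exp(-2)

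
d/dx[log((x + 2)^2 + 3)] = (2*x + 4)/(x^2 + 4*x + 7)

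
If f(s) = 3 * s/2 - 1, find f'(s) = 3/2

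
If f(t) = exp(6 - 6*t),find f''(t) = 36*exp(6 - 6*t)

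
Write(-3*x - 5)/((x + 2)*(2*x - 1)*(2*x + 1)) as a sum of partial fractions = 7/(6*(2*x + 1)) - 13/(10*(2*x - 1)) + 1/(15*(x + 2))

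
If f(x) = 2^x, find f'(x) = 2^x*log(2)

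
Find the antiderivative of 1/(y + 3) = log(y/3 + 1) + C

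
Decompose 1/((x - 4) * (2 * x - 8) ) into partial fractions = 1/(2*(x - 4)^2)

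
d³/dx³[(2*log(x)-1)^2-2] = (16*log(x) - 32)/x^3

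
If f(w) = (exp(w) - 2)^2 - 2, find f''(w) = 4*exp(2*w) - 4*exp(w)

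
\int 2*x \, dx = x^2 + C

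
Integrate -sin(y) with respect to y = cos(y) + C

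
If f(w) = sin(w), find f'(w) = cos(w)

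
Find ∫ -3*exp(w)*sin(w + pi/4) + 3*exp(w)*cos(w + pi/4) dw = 3*exp(w)*cos(w + pi/4) + C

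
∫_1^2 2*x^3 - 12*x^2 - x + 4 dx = -18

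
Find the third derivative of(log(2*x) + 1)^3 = (6*log(x)^2 - 6*log(x) + 12*log(2)*log(x) - 6 - 6*log(2) + 6*log(2)^2)/x^3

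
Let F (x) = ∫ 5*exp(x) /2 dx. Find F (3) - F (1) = -5*E/2 + 5*exp(3)/2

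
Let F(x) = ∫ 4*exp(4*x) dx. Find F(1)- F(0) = -1 + exp(4)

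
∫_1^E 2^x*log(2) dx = -2 + 2^E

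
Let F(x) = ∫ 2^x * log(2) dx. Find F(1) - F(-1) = 3/2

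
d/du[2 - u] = -1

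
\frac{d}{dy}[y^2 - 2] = 2*y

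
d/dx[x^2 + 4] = 2*x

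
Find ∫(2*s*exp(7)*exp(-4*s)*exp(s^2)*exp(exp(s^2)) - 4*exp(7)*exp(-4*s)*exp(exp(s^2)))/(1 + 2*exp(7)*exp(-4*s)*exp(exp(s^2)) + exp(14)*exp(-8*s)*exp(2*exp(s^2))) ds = exp(-4*s + exp(s^2) + 7)/(exp(-4*s + exp(s^2) + 7) + 1) + C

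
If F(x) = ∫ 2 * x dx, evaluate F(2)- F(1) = 3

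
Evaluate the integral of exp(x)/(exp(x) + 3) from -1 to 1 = -log(exp(-1) + 3) + log(E + 3)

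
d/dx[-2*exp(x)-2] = -2*exp(x)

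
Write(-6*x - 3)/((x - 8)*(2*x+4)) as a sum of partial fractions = -9/(20*(x + 2)) - 51/(20*(x - 8))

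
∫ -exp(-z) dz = exp(-z) + C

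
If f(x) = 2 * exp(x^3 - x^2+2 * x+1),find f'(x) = 6*x^2*exp(x^3 - x^2 + 2*x + 1) - 4*x*exp(x^3 - x^2 + 2*x + 1) + 4*exp(x^3 - x^2 + 2*x + 1)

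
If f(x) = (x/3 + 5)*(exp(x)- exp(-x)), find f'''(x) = (x*exp(2*x) + x + 18*exp(2*x) + 12)*exp(-x)/3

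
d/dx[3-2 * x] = -2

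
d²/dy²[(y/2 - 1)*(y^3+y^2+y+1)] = 6*y^2 - 3*y - 1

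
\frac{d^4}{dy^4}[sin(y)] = sin(y)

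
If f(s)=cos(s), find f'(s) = -sin(s)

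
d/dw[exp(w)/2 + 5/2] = exp(w)/2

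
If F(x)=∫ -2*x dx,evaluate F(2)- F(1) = -3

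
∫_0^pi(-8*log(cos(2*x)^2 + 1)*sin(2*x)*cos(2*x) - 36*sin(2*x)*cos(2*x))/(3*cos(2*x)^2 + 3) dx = 0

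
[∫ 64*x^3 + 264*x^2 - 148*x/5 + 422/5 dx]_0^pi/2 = -9*pi/5 - 2*(-2 + pi)^2 + 3*pi^2/10 + 3*(-2 + pi)^3 + 32 + 4*(pi^2/2 + 2*pi)^2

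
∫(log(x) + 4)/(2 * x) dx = (log(x) + 4)^2/4 + C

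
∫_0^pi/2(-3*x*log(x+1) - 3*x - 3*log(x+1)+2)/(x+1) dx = (2 - 3*pi/2)*log(1 + pi/2)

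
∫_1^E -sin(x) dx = cos(E) - cos(1)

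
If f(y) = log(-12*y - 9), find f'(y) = 4/(4*y + 3)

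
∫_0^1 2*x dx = 1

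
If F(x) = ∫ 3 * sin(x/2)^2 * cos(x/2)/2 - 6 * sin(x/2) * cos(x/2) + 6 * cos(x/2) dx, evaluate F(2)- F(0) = (-2 + sin(1))^3 + 8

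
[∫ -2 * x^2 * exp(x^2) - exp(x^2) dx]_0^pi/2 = -pi*exp(pi^2/4)/2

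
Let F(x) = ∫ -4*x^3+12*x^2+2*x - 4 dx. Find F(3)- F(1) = 24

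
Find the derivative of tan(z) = cos(z)^(-2)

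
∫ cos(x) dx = sin(x) + C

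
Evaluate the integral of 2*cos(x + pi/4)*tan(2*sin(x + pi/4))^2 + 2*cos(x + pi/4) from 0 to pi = -2*tan(sqrt(2))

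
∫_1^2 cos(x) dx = -sin(1) + sin(2)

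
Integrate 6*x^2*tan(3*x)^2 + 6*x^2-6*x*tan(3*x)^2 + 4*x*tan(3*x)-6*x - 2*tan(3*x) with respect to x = 2*x*(x - 1)*tan(3*x) + C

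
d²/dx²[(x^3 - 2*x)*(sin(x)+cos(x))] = sqrt(2)*(-x^3*sin(x + pi/4) + 6*x^2*cos(x + pi/4) + 8*x*sin(x + pi/4) - 4*cos(x + pi/4))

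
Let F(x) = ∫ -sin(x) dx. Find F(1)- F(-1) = 0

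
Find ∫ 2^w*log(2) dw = 2^w + C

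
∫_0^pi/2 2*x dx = pi^2/4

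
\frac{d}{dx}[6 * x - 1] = 6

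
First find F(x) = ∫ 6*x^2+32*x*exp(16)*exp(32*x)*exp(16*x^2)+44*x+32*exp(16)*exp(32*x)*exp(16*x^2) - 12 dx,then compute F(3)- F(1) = -exp(64) + 204 + exp(256)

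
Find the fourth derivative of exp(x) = exp(x)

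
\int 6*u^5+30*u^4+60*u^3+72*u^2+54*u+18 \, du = u^6 + 6*u^5 + 15*u^4 + 24*u^3 + 27*u^2 + 18*u + C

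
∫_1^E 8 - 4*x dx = 2 - 2*(-2 + E)^2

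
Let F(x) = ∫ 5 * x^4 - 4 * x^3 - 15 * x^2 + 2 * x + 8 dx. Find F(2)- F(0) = -4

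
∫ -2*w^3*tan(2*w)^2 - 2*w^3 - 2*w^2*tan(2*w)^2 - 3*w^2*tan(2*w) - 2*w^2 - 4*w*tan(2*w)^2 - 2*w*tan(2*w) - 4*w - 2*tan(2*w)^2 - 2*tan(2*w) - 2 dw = (-w^3 - w^2 - 2*w - 1)*tan(2*w) + C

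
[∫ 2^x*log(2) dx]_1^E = -2 + 2^E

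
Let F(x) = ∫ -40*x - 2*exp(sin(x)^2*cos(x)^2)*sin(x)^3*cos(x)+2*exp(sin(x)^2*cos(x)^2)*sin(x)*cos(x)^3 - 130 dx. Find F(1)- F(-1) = -260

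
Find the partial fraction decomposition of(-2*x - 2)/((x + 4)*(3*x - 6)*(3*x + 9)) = 1/(9*(x + 4)) - 4/(45*(x + 3)) - 1/(45*(x - 2))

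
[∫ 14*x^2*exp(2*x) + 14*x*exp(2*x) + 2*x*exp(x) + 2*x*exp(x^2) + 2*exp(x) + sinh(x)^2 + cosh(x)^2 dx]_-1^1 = -7*exp(-2) + 2*exp(-1) + sinh(2) + 2*E + 7*exp(2)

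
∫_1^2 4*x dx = 6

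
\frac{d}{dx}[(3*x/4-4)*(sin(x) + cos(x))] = 3*sqrt(2)*x*cos(x + pi/4)/4 + 19*sin(x)/4 - 13*cos(x)/4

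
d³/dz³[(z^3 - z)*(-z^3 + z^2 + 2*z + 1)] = -120*z^3 + 60*z^2 + 72*z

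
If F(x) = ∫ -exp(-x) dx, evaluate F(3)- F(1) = -exp(-1) + exp(-3)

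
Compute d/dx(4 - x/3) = -1/3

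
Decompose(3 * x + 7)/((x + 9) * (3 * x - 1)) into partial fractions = 6/(7*(3*x - 1)) + 5/(7*(x + 9))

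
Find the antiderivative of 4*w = 2*w^2 + C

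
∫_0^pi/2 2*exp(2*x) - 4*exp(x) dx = -1 + (-2 + exp(pi/2))^2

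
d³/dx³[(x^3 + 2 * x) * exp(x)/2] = x^3*exp(x)/2 + 9*x^2*exp(x)/2 + 10*x*exp(x) + 6*exp(x)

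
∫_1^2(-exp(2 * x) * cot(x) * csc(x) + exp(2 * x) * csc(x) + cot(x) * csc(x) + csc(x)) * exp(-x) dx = (-E + exp(-1))*csc(1) + (-exp(-2) + exp(2))*csc(2)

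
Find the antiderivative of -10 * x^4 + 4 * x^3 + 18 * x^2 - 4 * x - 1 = -2*x^5 + x^4 + 6*x^3 - 2*x^2 - x + C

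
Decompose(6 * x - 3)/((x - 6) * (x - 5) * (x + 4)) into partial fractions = -3/(10*(x + 4)) - 3/(x - 5) + 33/(10*(x - 6))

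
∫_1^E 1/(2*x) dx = 1/2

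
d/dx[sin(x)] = cos(x)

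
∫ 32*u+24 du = 16*u^2 + 24*u + C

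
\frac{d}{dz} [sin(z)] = cos(z)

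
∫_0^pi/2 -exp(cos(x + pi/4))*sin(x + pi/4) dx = -exp(sqrt(2)/2) + exp(-sqrt(2)/2)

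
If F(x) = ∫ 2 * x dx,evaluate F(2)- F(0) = 4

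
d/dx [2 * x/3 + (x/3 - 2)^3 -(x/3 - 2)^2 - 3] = x^2/9 - 14*x/9 + 6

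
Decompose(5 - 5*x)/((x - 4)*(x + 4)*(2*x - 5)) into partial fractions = 10/(13*(2*x - 5)) + 25/(104*(x + 4)) - 5/(8*(x - 4))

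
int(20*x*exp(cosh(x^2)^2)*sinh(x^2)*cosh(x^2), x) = 5*exp(cosh(x^2)^2) + C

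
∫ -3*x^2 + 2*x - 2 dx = -x^3 + x^2 - 2*x + C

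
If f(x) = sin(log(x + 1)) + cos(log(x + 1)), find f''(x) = -2*cos(log(x + 1))/(x^2 + 2*x + 1)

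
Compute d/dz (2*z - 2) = 2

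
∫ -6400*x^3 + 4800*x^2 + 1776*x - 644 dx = -1600*x^4 + 1600*x^3 + 888*x^2 - 644*x + C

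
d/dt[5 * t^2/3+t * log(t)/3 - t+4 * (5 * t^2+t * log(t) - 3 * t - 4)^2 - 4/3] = 400*t^3 + 120*t^2*log(t) - 320*t^2 + 8*t*log(t)^2 - 40*t*log(t) - 806*t/3 - 95*log(t)/3 + 190/3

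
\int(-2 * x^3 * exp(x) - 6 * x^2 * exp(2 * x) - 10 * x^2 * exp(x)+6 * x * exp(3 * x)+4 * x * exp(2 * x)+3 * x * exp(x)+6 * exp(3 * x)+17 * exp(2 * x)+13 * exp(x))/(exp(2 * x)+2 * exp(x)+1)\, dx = ((6*x*exp(x) - 5)*(exp(x) + 1) + (-2*x^3 - 4*x^2 + 5*x + 2)*exp(x))/(exp(x) + 1) + C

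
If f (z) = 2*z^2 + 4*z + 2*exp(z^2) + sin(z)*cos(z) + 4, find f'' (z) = 8*z^2*exp(z^2) + 4*exp(z^2) - 2*sin(2*z) + 4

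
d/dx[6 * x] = 6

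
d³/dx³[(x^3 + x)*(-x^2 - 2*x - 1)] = -60*x^2 - 48*x - 12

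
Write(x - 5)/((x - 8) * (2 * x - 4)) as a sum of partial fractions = 1/(4*(x - 2)) + 1/(4*(x - 8))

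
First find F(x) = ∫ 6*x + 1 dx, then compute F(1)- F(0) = 4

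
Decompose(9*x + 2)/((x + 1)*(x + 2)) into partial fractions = 16/(x + 2) - 7/(x + 1)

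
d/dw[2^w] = 2^w*log(2)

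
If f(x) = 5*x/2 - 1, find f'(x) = 5/2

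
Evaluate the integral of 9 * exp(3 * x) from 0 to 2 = -3 + 3*exp(6)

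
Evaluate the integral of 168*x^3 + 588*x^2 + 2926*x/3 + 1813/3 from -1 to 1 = 4802/3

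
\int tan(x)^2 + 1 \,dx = tan(x) + C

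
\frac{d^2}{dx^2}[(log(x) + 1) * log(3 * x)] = (-2*log(x) - log(3) + 1)/x^2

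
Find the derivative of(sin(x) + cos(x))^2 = 2*cos(2*x)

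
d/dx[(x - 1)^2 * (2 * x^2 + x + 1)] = 8*x^3 - 9*x^2 + 2*x - 1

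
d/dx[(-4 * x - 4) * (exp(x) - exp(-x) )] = (-4*x*exp(2*x) - 4*x - 8*exp(2*x))*exp(-x)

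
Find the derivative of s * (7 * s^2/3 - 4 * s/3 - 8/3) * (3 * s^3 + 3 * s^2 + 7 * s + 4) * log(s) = 42*s^5*log(s) + 7*s^5 + 15*s^4*log(s) + 3*s^4 + 52*s^3*log(s)/3 + 13*s^3/3 - 24*s^2*log(s) - 8*s^2 - 48*s*log(s) - 24*s - 32*log(s)/3 - 32/3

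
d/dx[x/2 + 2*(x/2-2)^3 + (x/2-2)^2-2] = 3*x^2/4 - 11*x/2 + 21/2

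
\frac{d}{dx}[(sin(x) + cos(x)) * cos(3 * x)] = sqrt(2)*(-3*sin(3*x)*sin(x + pi/4) + cos(3*x)*cos(x + pi/4))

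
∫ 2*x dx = x^2 + C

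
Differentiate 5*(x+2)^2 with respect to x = 10*x + 20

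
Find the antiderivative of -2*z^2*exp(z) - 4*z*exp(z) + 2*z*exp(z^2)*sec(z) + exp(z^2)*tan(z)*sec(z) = -2*z^2*exp(z) + exp(z^2)*sec(z) + C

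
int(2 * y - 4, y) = y^2 - 4*y + C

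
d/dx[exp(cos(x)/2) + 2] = -exp(cos(x)/2)*sin(x)/2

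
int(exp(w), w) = exp(w) + C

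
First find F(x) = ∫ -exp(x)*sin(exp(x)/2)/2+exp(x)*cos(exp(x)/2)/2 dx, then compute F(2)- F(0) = sqrt(2)*(sin((pi + 2*exp(2))/4) - sin((2 + pi)/4))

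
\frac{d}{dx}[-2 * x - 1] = -2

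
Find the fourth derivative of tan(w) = 24*tan(w)^5 + 40*tan(w)^3 + 16*tan(w)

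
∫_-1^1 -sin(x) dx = 0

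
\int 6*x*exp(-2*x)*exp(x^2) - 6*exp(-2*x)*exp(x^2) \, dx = 3*exp((x - 1)^2 - 1) + C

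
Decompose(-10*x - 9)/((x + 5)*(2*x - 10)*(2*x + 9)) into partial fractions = -72/(19*(2*x + 9)) + 41/(20*(x + 5)) - 59/(380*(x - 5))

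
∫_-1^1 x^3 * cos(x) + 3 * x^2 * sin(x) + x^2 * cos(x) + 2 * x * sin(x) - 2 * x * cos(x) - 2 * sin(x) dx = 2*sin(1)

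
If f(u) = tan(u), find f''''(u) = 24*tan(u)^5 + 40*tan(u)^3 + 16*tan(u)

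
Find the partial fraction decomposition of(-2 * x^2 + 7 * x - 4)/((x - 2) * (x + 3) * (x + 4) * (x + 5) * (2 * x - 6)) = -89/(224*(x + 5)) + 16/(21*(x + 4)) - 43/(120*(x + 3)) - 1/(210*(x - 2)) - 1/(672*(x - 3))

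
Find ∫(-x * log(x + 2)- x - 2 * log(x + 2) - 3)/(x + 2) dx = -(x + 3)*log(x + 2) + C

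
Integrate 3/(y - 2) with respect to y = log(3*(y - 2)^3) + C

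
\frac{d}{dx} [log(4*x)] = 1/x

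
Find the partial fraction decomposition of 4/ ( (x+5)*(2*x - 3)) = 8/(13*(2*x - 3)) - 4/(13*(x + 5))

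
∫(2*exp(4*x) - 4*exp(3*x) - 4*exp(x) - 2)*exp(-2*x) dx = ((exp(x) - 2)*exp(x) - 1)^2*exp(-2*x) + C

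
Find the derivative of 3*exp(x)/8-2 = 3*exp(x)/8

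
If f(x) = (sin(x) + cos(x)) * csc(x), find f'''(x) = -2 - 8/tan(x)^2 - 6/tan(x)^4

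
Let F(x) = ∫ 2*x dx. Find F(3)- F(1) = 8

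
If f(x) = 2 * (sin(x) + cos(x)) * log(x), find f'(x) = 2*sqrt(2)*(x*log(x)*cos(x + pi/4) + sin(x + pi/4))/x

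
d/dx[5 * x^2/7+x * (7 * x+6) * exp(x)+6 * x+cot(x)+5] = 7*x^2*exp(x) + 20*x*exp(x) + 10*x/7 + 6*exp(x) - cot(x)^2 + 5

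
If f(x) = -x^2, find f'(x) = -2*x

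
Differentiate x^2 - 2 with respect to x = 2*x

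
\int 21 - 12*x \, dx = -6*x^2 + 21*x + C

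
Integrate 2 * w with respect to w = w^2 + C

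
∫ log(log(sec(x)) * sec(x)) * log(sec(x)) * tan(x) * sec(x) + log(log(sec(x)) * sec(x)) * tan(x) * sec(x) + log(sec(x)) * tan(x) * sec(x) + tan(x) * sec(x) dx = log(log(sec(x))*sec(x))*log(sec(x))*sec(x) + C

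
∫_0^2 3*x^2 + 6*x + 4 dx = 28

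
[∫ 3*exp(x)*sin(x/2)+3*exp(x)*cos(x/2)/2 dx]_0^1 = 3*E*sin(1/2)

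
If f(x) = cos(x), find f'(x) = -sin(x)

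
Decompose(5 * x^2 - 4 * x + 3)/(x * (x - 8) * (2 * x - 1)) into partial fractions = -3/(5*(2*x - 1)) + 97/(40*(x - 8)) + 3/(8*x)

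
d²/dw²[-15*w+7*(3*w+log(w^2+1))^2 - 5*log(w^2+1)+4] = (126*w^4 + 84*w^3 - 28*w^2*log(w^2 + 1) + 318*w^2 + 252*w + 28*log(w^2 + 1) + 116)/(w^4 + 2*w^2 + 1)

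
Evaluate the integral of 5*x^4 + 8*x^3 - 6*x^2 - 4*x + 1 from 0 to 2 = 42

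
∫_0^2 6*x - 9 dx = -6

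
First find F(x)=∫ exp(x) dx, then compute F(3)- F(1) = -E + exp(3)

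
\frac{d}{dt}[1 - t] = -1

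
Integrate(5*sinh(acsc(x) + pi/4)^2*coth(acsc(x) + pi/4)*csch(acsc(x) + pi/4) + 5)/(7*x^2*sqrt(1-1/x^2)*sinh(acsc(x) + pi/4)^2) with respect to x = 5*coth(acsc(x) + pi/4)/7 + 5*csch(acsc(x) + pi/4)/7 + C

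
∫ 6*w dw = 3*w^2 + C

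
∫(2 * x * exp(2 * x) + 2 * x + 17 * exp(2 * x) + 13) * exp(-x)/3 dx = 2*(2*x + 15)*sinh(x)/3 + C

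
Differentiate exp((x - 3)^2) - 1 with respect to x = 2*x*exp(x^2 - 6*x + 9) - 6*exp(x^2 - 6*x + 9)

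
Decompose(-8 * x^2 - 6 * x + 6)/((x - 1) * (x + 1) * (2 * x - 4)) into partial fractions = 1/(3*(x + 1)) + 2/(x - 1) - 19/(3*(x - 2))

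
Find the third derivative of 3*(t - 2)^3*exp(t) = 3*t^3*exp(t) + 9*t^2*exp(t) - 18*t*exp(t) - 6*exp(t)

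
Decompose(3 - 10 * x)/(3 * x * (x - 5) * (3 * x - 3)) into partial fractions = 7/(36*(x - 1)) - 47/(180*(x - 5)) + 1/(15*x)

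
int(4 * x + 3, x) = 2*x^2 + 3*x + C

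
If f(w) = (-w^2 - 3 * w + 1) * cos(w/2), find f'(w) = w^2*sin(w/2)/2 + 3*w*sin(w/2)/2 - 2*w*cos(w/2) - sin(w/2)/2 - 3*cos(w/2)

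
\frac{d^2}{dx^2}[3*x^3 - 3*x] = 18*x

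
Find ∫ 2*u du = u^2 + C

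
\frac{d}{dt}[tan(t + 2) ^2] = 2*tan(t + 2)^3 + 2*tan(t + 2)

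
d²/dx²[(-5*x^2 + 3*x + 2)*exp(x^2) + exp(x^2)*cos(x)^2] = (-20*x^4 + 12*x^3 + 2*x^2*cos(2*x) - 40*x^2 - 4*x*sin(2*x) + 18*x - cos(2*x) - 5)*exp(x^2)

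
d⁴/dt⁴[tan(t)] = 24*tan(t)^5 + 40*tan(t)^3 + 16*tan(t)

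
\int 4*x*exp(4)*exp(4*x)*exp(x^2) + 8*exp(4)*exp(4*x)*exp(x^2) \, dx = 2*exp((x + 2)^2) + C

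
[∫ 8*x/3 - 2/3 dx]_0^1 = 2/3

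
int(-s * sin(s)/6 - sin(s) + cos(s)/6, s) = (s/6 + 1)*cos(s) + C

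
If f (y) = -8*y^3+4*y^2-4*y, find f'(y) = -24*y^2 + 8*y - 4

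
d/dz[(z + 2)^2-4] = 2*z + 4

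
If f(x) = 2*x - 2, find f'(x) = 2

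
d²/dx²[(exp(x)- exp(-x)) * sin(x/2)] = (3*exp(2*x)*sin(x/2) + 4*exp(2*x)*cos(x/2) - 3*sin(x/2) + 4*cos(x/2))*exp(-x)/4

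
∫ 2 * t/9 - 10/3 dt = t^2/9 - 10*t/3 + C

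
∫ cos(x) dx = sin(x) + C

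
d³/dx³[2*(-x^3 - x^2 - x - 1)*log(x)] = (-12*x^3*log(x) - 22*x^3 - 4*x^2 + 2*x - 4)/x^3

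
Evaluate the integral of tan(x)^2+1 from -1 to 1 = 2*tan(1)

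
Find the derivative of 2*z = 2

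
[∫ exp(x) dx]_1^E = -E + exp(E)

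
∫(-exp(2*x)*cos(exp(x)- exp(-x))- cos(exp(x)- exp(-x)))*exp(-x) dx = -sin(2*sinh(x)) + C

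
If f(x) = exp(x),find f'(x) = exp(x)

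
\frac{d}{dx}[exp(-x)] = -exp(-x)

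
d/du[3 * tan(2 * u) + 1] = 6/cos(2*u)^2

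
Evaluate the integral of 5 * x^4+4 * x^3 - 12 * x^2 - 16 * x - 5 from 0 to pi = 1 + (-2 + (-1 + pi)^2)*(1 + pi)^3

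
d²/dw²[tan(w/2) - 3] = sin(w/2)/(2*cos(w/2)^3)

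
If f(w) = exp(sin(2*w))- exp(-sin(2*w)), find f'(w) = 2*(exp(sin(2*w)) + exp(-sin(2*w)))*cos(2*w)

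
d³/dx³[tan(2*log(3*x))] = (48*tan(2*log(x) + 2*log(3))^4 - 24*tan(2*log(x) + 2*log(3))^3 + 68*tan(2*log(x) + 2*log(3))^2 - 24*tan(2*log(x) + 2*log(3)) + 20)/x^3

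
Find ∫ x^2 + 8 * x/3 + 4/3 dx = x^3/3 + 4*x^2/3 + 4*x/3 + C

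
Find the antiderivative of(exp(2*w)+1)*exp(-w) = 2*sinh(w) + C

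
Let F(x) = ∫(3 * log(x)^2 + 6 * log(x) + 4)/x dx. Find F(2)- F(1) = -1 + log(2) + (log(2) + 1)^3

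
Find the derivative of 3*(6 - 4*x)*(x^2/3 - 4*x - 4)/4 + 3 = -3*x^2 + 27*x - 6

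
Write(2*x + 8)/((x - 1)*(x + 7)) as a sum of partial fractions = 3/(4*(x + 7)) + 5/(4*(x - 1))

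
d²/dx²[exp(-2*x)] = 4*exp(-2*x)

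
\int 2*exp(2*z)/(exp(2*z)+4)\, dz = log(exp(2*z) + 4) + C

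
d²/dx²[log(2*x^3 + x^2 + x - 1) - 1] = (-12*x^4 - 8*x^3 - 2*x^2 - 14*x - 3)/(4*x^6 + 4*x^5 + 5*x^4 - 2*x^3 - x^2 - 2*x + 1)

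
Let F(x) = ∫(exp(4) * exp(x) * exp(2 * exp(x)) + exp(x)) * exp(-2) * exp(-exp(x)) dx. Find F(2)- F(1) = -exp(2 + E) - exp(-exp(2) - 2) + exp(-E - 2) + exp(2 + exp(2))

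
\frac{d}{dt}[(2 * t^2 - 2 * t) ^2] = 16*t^3 - 24*t^2 + 8*t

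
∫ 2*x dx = x^2 + C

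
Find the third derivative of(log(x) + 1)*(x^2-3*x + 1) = (2*x^2 + 3*x + 2)/x^3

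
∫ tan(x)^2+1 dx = tan(x) + C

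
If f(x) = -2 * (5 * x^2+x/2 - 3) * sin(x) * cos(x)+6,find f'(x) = -10*x^2*cos(2*x) - 10*x*sin(2*x) - x*cos(2*x) - sin(2*x)/2 + 6*cos(2*x)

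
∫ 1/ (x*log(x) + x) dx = log(log(x) + 1) + C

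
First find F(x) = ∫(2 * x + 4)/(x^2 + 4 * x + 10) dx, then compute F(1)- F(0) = -log(10) + log(15)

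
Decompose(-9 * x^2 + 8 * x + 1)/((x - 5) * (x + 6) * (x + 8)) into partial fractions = -639/(26*(x + 8)) + 371/(22*(x + 6)) - 184/(143*(x - 5))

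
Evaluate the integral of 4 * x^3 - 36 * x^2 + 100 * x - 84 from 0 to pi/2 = -49 + (-2 + (-3 + pi/2)^2)^2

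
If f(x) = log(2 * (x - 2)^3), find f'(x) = 3/(x - 2)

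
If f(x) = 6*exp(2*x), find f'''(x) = 48*exp(2*x)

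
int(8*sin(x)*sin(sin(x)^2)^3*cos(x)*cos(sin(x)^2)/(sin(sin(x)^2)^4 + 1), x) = log(sin(sin(x)^2)^4 + 1) + C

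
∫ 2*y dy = y^2 + C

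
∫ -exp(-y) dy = exp(-y) + C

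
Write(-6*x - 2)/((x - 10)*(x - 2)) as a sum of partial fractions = 7/(4*(x - 2)) - 31/(4*(x - 10))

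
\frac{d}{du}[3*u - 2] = 3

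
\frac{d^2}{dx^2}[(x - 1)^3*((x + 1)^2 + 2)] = 20*x^3 - 12*x^2 - 8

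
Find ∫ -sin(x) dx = cos(x) + C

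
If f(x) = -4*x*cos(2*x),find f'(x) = 8*x*sin(2*x) - 4*cos(2*x)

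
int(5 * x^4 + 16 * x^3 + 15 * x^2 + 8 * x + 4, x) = x^5 + 4*x^4 + 5*x^3 + 4*x^2 + 4*x + C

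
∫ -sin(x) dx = cos(x) + C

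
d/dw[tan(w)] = cos(w)^(-2)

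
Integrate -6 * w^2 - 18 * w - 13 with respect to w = -2*w^3 - 9*w^2 - 13*w + C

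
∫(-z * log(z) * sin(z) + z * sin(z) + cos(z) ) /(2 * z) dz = (log(z) - 1)*cos(z)/2 + C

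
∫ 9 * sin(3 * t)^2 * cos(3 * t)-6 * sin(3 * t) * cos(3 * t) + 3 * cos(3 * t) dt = (sin(3*t)^2 - sin(3*t) + 1)*sin(3*t) + C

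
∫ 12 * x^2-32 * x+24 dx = 4*x^3 - 16*x^2 + 24*x + C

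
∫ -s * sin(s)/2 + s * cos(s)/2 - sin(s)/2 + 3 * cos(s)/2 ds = sqrt(2)*(s + 2)*sin(s + pi/4)/2 + C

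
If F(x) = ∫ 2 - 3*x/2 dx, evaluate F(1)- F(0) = 5/4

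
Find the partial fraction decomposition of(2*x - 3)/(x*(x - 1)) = -1/(x - 1) + 3/x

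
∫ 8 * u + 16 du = 4*u^2 + 16*u + C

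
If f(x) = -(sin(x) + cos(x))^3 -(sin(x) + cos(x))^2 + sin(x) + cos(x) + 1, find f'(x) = (-6*sqrt(2)*sin(x + pi/4)^2 - 4*sin(x + pi/4) + sqrt(2))*cos(x + pi/4)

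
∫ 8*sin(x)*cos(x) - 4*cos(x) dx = (2*sin(x) - 1)^2 + C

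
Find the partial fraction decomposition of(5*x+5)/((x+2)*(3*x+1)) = 2/(3*x + 1) + 1/(x + 2)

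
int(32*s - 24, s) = 16*s^2 - 24*s + C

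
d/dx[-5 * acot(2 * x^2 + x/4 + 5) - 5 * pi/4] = (320*x + 20)/(64*x^4 + 16*x^3 + 321*x^2 + 40*x + 416)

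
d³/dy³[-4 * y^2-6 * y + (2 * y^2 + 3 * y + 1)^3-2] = 960*y^3 + 2160*y^2 + 1584*y + 378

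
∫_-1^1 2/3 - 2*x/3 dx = 4/3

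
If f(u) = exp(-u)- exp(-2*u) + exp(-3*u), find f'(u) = (-exp(2*u) + 2*exp(u) - 3)*exp(-3*u)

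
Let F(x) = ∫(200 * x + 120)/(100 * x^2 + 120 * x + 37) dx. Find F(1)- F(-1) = -log(17) + log(257)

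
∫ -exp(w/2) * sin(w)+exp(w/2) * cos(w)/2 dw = exp(w/2)*cos(w) + C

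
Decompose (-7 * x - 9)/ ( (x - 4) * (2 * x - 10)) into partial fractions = 37/(2*(x - 4)) - 22/(x - 5)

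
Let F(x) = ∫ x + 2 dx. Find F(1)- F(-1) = 4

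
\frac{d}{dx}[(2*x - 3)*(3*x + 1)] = 12*x - 7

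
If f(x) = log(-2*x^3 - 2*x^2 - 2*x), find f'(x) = (3*x^2 + 2*x + 1)/(x^3 + x^2 + x)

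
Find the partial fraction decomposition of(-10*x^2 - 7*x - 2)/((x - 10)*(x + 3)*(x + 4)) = -67/(7*(x + 4)) + 71/(13*(x + 3)) - 536/(91*(x - 10))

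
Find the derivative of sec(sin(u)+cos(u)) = sqrt(2)*sin(sqrt(2)*sin(u + pi/4))*cos(u + pi/4)/cos(sqrt(2)*sin(u + pi/4))^2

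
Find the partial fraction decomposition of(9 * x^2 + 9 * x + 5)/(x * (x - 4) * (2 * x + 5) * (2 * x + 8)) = 31/(39*(2*x + 5)) - 113/(192*(x + 4)) + 185/(832*(x - 4)) - 1/(32*x)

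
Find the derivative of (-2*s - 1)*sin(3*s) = -6*s*cos(3*s) - 2*sin(3*s) - 3*cos(3*s)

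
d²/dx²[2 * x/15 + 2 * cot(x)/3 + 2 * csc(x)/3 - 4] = 2*(-1 + 2*cos(x)/sin(x)^2 + 2/sin(x)^2)/(3*sin(x))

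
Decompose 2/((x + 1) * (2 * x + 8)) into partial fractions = -1/(3*(x + 4)) + 1/(3*(x + 1))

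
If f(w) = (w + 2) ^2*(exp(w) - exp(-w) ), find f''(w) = (w^2*exp(2*w) - w^2 + 8*w*exp(2*w) + 14*exp(2*w) + 2)*exp(-w)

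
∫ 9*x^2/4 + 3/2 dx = 3*x^3/4 + 3*x/2 + C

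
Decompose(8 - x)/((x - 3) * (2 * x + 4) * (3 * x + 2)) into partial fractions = -39/(44*(3*x + 2)) + 1/(4*(x + 2)) + 1/(22*(x - 3))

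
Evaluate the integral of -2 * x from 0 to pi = -pi^2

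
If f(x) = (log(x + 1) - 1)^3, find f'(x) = (3*log(x + 1)^2 - 6*log(x + 1) + 3)/(x + 1)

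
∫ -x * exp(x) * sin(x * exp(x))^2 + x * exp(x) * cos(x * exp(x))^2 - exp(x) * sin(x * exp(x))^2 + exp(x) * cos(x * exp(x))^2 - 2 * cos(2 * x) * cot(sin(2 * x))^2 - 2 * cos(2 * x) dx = sin(2*x*exp(x))/2 + cot(sin(2*x)) + C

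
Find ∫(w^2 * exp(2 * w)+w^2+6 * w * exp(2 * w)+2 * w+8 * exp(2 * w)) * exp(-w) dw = 2*(w + 2)^2*sinh(w) + C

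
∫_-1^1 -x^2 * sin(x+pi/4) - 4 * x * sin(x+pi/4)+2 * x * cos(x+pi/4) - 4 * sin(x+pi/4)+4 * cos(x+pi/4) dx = sqrt(2)*(-5*sin(1) + 4*cos(1))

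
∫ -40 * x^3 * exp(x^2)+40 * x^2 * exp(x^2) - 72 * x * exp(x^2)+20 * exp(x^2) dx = (-20*x^2 + 20*x - 16)*exp(x^2) + C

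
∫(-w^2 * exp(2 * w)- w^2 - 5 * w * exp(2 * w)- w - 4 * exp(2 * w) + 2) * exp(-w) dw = -2*(w^2 + 3*w + 1)*sinh(w) + C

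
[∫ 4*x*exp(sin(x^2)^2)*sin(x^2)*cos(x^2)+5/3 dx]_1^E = -exp(sin(1)^2) - 5/3 + exp(sin(exp(2))^2) + 5*E/3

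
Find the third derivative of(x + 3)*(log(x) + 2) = (6 - x)/x^3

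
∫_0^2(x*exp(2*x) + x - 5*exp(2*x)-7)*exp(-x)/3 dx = -4*exp(2)/3 + 4*exp(-2)/3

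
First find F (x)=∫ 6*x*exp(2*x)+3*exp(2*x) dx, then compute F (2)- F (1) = -3*exp(2) + 6*exp(4)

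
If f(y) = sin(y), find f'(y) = cos(y)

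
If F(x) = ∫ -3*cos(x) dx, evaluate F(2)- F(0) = -3*sin(2)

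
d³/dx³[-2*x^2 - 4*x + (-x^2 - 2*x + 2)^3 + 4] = -120*x^3 - 360*x^2 - 144*x + 96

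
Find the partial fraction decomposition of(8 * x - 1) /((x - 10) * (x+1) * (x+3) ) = -25/(26*(x + 3)) + 9/(22*(x + 1)) + 79/(143*(x - 10))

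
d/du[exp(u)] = exp(u)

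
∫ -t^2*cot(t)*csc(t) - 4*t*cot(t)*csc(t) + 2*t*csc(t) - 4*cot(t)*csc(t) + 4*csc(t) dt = (t + 2)^2*csc(t) + C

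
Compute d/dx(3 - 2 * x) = -2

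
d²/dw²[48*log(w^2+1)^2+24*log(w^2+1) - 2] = (-192*w^2*log(w^2 + 1) + 336*w^2 + 192*log(w^2 + 1) + 48)/(w^4 + 2*w^2 + 1)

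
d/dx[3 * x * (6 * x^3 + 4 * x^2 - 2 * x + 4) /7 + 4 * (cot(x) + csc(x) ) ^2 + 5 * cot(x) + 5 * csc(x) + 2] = 72*x^3/7 + 36*x^2/7 - 12*x/7 + 12/7 + 8/sin(x) - 5*cos(x)/sin(x)^2 - 5/sin(x)^2 - 16*cos(x)/sin(x)^3 - 16/sin(x)^3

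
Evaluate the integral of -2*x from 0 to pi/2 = -pi^2/4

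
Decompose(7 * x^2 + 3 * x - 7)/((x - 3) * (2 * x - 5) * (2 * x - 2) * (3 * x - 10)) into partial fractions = 2181/(70*(3*x - 10)) + 59/(5*(2*x - 5)) - 1/(28*(x - 1)) - 65/(4*(x - 3))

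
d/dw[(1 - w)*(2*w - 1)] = 3 - 4*w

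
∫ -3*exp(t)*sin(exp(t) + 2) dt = 3*cos(exp(t) + 2) + C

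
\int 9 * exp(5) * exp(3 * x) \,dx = 3*exp(3*x + 5) + C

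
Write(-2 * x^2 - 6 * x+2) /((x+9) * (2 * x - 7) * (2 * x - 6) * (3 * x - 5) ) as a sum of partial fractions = -183/(1408*(3*x - 5)) - 174/(275*(2*x - 7)) + 53/(9600*(x + 9)) + 17/(48*(x - 3))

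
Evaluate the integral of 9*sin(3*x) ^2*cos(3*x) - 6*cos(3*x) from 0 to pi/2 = 1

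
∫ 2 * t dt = t^2 + C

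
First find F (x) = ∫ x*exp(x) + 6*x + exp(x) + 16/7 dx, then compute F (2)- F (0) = 2*exp(2) + 116/7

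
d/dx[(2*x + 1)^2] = 8*x + 4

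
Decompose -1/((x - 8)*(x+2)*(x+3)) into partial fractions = -1/(11*(x + 3)) + 1/(10*(x + 2)) - 1/(110*(x - 8))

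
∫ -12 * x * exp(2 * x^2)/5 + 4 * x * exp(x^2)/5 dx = (2 - 3*exp(x^2))*exp(x^2)/5 + C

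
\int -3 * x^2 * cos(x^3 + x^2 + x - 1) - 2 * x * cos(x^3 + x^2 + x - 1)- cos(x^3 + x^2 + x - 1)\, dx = -sin(x^3 + x^2 + x - 1) + C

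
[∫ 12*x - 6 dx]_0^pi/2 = -3*pi + 3*pi^2/2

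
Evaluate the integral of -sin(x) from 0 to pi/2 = -1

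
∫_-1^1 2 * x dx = 0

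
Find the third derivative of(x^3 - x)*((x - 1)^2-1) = 60*x^2 - 48*x - 6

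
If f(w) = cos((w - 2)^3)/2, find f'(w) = -3*(w - 2)^2*sin(w^3 - 6*w^2 + 12*w - 8)/2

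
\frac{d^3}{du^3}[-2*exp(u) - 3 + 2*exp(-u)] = (-2*exp(2*u) - 2)*exp(-u)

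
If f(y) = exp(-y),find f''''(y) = exp(-y)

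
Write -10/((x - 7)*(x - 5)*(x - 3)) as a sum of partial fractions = -5/(4*(x - 3)) + 5/(2*(x - 5)) - 5/(4*(x - 7))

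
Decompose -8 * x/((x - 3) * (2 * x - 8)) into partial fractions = 12/(x - 3) - 16/(x - 4)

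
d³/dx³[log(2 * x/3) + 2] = 2/x^3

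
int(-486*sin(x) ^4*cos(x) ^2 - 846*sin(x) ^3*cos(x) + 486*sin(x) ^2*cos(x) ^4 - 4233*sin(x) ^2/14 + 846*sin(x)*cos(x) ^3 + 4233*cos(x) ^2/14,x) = 162*sin(x)^3*cos(x)^3 + 4233*sin(2*x)/28 - 423*cos(4*x)/8 + C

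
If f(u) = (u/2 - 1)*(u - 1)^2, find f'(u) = 3*u^2/2 - 4*u + 5/2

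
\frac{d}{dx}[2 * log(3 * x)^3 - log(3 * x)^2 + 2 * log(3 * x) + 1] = (6*log(x)^2 - 2*log(x) + 12*log(3)*log(x) - 2*log(3) + 2 + 6*log(3)^2)/x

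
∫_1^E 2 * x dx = -1 + exp(2)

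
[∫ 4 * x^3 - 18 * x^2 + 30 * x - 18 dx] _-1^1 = -48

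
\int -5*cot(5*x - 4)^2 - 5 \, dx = cot(5*x - 4) + C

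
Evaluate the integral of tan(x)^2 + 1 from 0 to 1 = tan(1)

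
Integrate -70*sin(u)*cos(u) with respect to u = -35*sin(u)^2 + C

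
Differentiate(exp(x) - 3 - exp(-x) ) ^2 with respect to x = (2*exp(4*x) - 6*exp(3*x) - 6*exp(x) - 2)*exp(-2*x)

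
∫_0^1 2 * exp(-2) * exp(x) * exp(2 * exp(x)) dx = -1 + exp(-2 + 2*E)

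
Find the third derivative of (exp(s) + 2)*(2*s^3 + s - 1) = 2*s^3*exp(s) + 18*s^2*exp(s) + 37*s*exp(s) + 14*exp(s) + 24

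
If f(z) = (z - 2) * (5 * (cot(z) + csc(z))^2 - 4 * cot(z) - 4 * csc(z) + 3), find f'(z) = 10*z/sin(z) + 4*z*cos(z)/sin(z)^2 + 4*z/sin(z)^2 - 20*z*cos(z)/sin(z)^3 - 20*z/sin(z)^3 - 2 - 4/tan(z) - 24/sin(z) + 2*cos(z)/sin(z)^2 + 2/sin(z)^2 + 40*cos(z)/sin(z)^3 + 40/sin(z)^3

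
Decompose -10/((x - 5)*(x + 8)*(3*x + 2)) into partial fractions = 45/(187*(3*x + 2)) - 5/(143*(x + 8)) - 10/(221*(x - 5))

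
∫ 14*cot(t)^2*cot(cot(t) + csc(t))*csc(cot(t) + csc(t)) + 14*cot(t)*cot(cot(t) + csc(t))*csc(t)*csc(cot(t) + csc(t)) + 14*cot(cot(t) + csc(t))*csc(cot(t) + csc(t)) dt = 14*csc(cot(t) + csc(t)) + C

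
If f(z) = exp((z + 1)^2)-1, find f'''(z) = 8*z^3*exp(z^2 + 2*z + 1) + 24*z^2*exp(z^2 + 2*z + 1) + 36*z*exp(z^2 + 2*z + 1) + 20*exp(z^2 + 2*z + 1)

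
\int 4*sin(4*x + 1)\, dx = -cos(4*x + 1) + C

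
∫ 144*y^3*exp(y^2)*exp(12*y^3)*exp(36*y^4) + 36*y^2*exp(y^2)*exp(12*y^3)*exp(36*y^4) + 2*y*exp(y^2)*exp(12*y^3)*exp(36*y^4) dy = exp(y^2*(6*y + 1)^2) + C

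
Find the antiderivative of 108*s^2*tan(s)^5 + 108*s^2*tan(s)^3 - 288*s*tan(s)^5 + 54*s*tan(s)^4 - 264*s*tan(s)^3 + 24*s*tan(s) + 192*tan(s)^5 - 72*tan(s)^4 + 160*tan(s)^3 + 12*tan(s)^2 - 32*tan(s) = (3*s - 4)*((9*s - 12)*tan(s)^2 + 4)*tan(s)^2 + C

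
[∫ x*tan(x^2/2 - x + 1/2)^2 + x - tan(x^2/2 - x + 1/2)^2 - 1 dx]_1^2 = tan(1/2)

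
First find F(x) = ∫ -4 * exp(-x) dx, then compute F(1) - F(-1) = -4*E + 4*exp(-1)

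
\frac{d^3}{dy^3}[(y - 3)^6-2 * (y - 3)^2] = 120*y^3 - 1080*y^2 + 3240*y - 3240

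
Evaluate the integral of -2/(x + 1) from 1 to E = -2*log(1 + E) + 2*log(2)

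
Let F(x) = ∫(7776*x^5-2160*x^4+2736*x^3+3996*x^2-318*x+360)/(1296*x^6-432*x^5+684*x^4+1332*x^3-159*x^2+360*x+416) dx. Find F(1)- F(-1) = -log(977) + log(3497)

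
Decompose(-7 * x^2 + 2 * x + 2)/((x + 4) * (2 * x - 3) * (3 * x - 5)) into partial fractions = -127/(17*(3*x - 5)) + 43/(11*(2*x - 3)) - 118/(187*(x + 4))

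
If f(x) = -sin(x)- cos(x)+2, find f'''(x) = -sin(x) + cos(x)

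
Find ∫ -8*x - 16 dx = -4*x^2 - 16*x + C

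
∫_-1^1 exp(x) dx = E - exp(-1)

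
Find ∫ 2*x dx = x^2 + C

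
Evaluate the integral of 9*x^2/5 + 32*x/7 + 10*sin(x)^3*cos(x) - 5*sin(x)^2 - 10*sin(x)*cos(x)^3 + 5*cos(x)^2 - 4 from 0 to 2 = 5*sin(4)/2 + 5*cos(8)/8 + 1489/280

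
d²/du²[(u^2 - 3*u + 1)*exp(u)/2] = u^2*exp(u)/2 + u*exp(u)/2 - 3*exp(u)/2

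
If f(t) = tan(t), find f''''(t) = 24*tan(t)^5 + 40*tan(t)^3 + 16*tan(t)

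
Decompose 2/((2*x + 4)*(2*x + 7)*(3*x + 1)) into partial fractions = 9/(95*(3*x + 1)) + 4/(57*(2*x + 7)) - 1/(15*(x + 2))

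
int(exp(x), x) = exp(x) + C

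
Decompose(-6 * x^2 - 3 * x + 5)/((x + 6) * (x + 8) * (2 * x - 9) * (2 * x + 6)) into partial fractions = -104/(1575*(2*x - 9)) + 71/(100*(x + 8)) - 193/(252*(x + 6)) + 4/(45*(x + 3))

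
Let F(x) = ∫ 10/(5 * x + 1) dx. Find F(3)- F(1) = -2*log(6) + 8*log(2)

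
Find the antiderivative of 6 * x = 3*x^2 + C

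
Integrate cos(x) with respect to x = sin(x) + C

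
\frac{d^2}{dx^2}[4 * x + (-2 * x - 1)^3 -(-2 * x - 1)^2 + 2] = -48*x - 32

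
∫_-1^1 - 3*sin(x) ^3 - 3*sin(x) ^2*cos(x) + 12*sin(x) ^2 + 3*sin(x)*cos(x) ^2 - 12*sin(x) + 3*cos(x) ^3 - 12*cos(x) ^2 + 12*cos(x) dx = (-2 + cos(1) + sin(1))^3 - (-2 - sin(1) + cos(1))^3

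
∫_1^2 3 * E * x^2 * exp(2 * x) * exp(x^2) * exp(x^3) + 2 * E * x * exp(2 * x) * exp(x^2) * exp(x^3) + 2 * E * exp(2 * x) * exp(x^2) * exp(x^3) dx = -exp(5) + exp(17)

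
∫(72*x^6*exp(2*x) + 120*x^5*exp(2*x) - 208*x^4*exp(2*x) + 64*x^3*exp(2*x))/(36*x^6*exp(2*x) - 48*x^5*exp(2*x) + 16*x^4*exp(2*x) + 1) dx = log(4*x^4*(3*x - 2)^2*exp(2*x) + 1) + C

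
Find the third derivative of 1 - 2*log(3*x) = -4/x^3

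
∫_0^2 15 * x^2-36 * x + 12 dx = -8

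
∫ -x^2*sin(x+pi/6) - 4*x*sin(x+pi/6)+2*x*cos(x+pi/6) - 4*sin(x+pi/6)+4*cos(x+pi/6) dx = (x + 2)^2*cos(x + pi/6) + C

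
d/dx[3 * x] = 3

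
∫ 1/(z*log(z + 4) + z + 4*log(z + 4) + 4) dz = log(log(z + 4) + 1) + C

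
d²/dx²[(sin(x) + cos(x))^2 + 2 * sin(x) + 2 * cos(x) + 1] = -4*sin(2*x) - 2*sqrt(2)*sin(x + pi/4)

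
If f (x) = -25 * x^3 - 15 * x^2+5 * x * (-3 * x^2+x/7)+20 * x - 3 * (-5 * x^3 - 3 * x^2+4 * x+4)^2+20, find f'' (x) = -2250*x^4 - 1800*x^3 + 1116*x^2 + 912*x + 136/7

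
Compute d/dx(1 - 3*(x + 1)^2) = -6*x - 6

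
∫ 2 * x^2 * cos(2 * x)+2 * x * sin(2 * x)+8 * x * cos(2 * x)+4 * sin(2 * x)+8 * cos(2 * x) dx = (x + 2)^2*sin(2*x) + C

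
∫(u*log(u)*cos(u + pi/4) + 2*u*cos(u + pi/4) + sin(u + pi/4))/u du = (log(u) + 2)*sin(u + pi/4) + C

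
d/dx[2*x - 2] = 2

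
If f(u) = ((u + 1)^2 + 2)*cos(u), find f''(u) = -u^2*cos(u) - 4*u*sin(u) - 2*u*cos(u) - 4*sin(u) - cos(u)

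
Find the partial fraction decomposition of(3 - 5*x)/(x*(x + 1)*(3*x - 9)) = 2/(3*(x + 1)) - 1/(3*(x - 3)) - 1/(3*x)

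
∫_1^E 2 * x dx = -1 + exp(2)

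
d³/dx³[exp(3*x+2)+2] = 27*exp(3*x + 2)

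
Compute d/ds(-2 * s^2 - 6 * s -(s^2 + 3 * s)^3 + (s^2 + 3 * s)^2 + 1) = -6*s^5 - 45*s^4 - 104*s^3 - 63*s^2 + 14*s - 6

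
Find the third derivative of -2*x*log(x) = 2/x^2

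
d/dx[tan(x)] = cos(x)^(-2)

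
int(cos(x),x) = sin(x) + C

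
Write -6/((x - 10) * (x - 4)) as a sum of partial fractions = 1/(x - 4) - 1/(x - 10)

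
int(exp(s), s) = exp(s) + C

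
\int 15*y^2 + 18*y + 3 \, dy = 5*y^3 + 9*y^2 + 3*y + C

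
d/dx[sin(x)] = cos(x)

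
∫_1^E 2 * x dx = -1 + exp(2)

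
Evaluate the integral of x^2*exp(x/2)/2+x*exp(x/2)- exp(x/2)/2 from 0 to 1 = -3 + 2*exp(1/2)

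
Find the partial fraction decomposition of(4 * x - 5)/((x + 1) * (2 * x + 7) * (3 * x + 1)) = -3/(2*(3*x + 1)) - 4/(5*(2*x + 7)) + 9/(10*(x + 1))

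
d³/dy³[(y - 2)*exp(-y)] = (5 - y)*exp(-y)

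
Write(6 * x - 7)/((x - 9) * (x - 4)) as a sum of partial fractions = -17/(5*(x - 4)) + 47/(5*(x - 9))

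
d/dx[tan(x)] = cos(x)^(-2)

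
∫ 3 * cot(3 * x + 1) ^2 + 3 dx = -cot(3*x + 1) + C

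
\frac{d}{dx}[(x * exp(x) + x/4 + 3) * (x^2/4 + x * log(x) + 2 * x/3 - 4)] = x^3*exp(x)/4 + x^2*exp(x)*log(x) + 17*x^2*exp(x)/12 + 3*x^2/16 + 2*x*exp(x)*log(x) - 5*x*exp(x)/3 + x*log(x)/2 + 25*x/12 - 4*exp(x) + 3*log(x) + 4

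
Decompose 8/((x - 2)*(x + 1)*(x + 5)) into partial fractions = 2/(7*(x + 5)) - 2/(3*(x + 1)) + 8/(21*(x - 2))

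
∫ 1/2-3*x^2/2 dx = -x^3/2 + x/2 + C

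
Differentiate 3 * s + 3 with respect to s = 3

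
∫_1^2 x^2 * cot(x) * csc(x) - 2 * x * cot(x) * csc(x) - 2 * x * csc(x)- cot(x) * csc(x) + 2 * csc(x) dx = -2*csc(1) + csc(2)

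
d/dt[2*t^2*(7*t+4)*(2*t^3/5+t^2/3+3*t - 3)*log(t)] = 168*t^5*log(t)/5 + 28*t^5/5 + 118*t^4*log(t)/3 + 118*t^4/15 + 536*t^3*log(t)/3 + 134*t^3/3 - 54*t^2*log(t) - 18*t^2 - 48*t*log(t) - 24*t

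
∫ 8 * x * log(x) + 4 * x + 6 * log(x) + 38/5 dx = 2*x*(5*(2*x + 3)*log(x) + 4)/5 + C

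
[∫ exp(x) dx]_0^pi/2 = -1 + exp(pi/2)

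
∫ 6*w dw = 3*w^2 + C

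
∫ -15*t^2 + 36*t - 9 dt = -5*t^3 + 18*t^2 - 9*t + C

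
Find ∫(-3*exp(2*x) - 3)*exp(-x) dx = -6*sinh(x) + C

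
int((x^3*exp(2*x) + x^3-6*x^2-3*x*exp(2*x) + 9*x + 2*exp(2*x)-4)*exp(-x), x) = 2*(x - 1)^3*sinh(x) + C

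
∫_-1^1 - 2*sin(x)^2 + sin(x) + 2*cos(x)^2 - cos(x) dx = -2*sin(1) + 2*sin(2)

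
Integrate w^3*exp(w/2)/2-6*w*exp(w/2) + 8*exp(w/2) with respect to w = (w - 2)^3*exp(w/2) + C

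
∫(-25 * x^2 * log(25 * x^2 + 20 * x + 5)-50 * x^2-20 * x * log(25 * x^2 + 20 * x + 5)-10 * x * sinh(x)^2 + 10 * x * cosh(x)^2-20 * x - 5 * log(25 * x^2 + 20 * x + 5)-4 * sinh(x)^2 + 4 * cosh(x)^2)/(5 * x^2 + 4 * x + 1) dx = -(5*x - 1)*log((5*x + 2)^2 + 1) + C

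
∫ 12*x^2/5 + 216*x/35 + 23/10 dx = 4*x^3/5 + 108*x^2/35 + 23*x/10 + C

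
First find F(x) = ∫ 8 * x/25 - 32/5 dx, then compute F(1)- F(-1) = -64/5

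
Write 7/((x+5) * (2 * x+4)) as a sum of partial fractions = -7/(6*(x + 5)) + 7/(6*(x + 2))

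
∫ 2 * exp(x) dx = 2*exp(x) + C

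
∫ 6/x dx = 6*log(x) + C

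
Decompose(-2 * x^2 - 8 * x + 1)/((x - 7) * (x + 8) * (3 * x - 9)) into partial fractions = -7/(55*(x + 8)) + 41/(132*(x - 3)) - 17/(20*(x - 7))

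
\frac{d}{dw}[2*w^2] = 4*w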